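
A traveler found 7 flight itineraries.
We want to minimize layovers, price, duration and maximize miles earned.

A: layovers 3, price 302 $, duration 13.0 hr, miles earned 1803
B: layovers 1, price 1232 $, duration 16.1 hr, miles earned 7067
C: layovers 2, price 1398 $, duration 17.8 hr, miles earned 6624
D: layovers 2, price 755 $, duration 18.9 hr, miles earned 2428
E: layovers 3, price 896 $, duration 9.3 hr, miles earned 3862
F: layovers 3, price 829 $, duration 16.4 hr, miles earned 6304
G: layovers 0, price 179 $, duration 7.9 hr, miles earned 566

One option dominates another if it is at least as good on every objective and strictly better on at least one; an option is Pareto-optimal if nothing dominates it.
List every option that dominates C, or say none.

B: layovers 1≤2, price 1232≤1398, duration 16.1≤17.8, miles earned 7067≥6624 — dominates C.
Others (A, D, E, F, G) are each worse than C on at least one objective.

B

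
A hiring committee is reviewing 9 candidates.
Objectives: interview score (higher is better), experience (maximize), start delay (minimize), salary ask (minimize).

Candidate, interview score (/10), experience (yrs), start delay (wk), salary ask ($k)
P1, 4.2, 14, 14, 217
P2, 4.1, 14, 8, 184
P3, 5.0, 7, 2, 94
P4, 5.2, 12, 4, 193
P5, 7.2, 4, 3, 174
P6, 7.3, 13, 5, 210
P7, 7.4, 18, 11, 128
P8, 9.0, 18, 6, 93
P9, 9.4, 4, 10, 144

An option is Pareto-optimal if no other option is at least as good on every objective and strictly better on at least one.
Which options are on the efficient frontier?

P3, P4, P5, P6, P8, P9

P1: dominated by P7 (interview score 7.4≥4.2, experience 18≥14, start delay 11≤14, salary ask 128≤217).
P2: dominated by P8 (interview score 9.0≥4.1, experience 18≥14, start delay 6≤8, salary ask 93≤184).
P3: not dominated (best start delay).
P4: not dominated.
P5: not dominated.
P6: not dominated.
P7: dominated by P8 (interview score 9.0≥7.4, experience 18≥18, start delay 6≤11, salary ask 93≤128).
P8: not dominated (best salary ask).
P9: not dominated (best interview score).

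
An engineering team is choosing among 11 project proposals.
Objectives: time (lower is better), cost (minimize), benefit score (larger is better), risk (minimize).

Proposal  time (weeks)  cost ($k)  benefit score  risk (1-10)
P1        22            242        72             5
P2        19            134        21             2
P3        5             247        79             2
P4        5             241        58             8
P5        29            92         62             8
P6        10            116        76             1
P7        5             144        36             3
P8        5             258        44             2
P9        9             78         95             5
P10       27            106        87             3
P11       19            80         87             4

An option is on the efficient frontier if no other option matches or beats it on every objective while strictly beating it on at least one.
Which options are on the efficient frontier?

P3, P4, P6, P7, P9, P10, P11

P1: dominated by P6 (time 10≤22, cost 116≤242, benefit score 76≥72, risk 1≤5).
P2: dominated by P6 (time 10≤19, cost 116≤134, benefit score 76≥21, risk 1≤2).
P3: not dominated.
P4: not dominated.
P5: dominated by P9 (time 9≤29, cost 78≤92, benefit score 95≥62, risk 5≤8).
P6: not dominated (best risk).
P7: not dominated.
P8: dominated by P3 (time 5≤5, cost 247≤258, benefit score 79≥44, risk 2≤2).
P9: not dominated (best cost).
P10: not dominated.
P11: not dominated.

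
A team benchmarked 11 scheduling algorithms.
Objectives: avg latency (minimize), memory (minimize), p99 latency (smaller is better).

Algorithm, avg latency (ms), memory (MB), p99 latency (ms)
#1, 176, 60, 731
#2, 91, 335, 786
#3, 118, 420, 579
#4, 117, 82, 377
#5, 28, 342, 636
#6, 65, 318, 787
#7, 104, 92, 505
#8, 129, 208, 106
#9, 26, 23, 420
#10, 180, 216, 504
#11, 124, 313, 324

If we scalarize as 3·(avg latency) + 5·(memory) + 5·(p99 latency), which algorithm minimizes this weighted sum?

#1: 3·176 + 5·60 + 5·731 = 4483
#2: 3·91 + 5·335 + 5·786 = 5878
#3: 3·118 + 5·420 + 5·579 = 5349
#4: 3·117 + 5·82 + 5·377 = 2646
#5: 3·28 + 5·342 + 5·636 = 4974
#6: 3·65 + 5·318 + 5·787 = 5720
#7: 3·104 + 5·92 + 5·505 = 3297
#8: 3·129 + 5·208 + 5·106 = 1957
#9: 3·26 + 5·23 + 5·420 = 2293
#10: 3·180 + 5·216 + 5·504 = 4140
#11: 3·124 + 5·313 + 5·324 = 3557
Lowest: #8 at 1957.

#8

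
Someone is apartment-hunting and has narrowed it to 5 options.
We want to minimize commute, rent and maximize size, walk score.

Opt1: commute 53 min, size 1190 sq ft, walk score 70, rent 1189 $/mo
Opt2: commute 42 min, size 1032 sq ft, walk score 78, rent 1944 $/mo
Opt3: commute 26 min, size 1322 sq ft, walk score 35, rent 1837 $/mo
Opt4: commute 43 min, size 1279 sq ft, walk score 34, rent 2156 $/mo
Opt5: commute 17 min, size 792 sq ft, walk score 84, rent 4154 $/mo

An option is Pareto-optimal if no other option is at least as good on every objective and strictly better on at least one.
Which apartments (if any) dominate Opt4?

Opt3: commute 26≤43, size 1322≥1279, walk score 35≥34, rent 1837≤2156 — dominates Opt4.
Others (Opt1, Opt2, Opt5) are each worse than Opt4 on at least one objective.

Opt3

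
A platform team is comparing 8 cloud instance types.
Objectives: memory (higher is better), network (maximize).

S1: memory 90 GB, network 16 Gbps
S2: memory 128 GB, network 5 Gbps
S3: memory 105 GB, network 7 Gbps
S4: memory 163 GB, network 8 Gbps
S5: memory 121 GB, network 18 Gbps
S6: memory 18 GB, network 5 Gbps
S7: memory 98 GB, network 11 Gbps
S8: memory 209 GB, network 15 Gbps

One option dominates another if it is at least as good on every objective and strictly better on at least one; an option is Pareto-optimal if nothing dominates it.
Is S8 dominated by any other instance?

S1: worse on memory (90 vs 209).
S2: worse on memory (128 vs 209).
S3: worse on memory (105 vs 209).
S4: worse on memory (163 vs 209).
S5: worse on memory (121 vs 209).
S6: worse on memory (18 vs 209).
S7: worse on memory (98 vs 209).
No option is at least as good as S8 on every objective and strictly better on one.

No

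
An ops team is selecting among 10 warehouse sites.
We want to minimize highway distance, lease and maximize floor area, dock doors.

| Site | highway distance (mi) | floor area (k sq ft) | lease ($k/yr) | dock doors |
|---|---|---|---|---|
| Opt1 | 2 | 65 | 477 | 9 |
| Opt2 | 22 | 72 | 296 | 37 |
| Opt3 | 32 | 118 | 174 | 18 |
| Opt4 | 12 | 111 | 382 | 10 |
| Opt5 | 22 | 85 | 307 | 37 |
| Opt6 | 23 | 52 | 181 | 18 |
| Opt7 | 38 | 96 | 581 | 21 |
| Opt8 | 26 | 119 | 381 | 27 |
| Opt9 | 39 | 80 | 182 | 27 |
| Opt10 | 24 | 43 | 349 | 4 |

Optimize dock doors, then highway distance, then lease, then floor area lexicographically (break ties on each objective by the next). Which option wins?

First maximize dock doors: best is 37, kept {Opt2, Opt5}.
Then minimize highway distance: best is 22, kept {Opt2, Opt5}.
Then minimize lease: best is 296, kept {Opt2}.

Opt2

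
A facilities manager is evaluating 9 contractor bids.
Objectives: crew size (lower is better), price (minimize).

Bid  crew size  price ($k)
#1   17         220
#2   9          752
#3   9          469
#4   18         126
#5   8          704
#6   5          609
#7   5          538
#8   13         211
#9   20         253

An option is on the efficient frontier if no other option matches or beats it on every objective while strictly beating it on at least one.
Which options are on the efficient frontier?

#3, #4, #7, #8

#1: dominated by #8 (crew size 13≤17, price 211≤220).
#2: dominated by #3 (crew size 9≤9, price 469≤752).
#3: not dominated.
#4: not dominated (best price).
#5: dominated by #6 (crew size 5≤8, price 609≤704).
#6: dominated by #7 (crew size 5≤5, price 538≤609).
#7: not dominated.
#8: not dominated.
#9: dominated by #1 (crew size 17≤20, price 220≤253).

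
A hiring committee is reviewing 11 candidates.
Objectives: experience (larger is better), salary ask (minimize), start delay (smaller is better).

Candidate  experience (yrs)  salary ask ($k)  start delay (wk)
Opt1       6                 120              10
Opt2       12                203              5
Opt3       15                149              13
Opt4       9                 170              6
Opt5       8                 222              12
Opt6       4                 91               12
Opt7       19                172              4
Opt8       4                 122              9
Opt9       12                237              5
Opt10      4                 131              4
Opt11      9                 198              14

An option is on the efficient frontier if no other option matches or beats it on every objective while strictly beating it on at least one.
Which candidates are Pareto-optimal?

Opt1, Opt3, Opt4, Opt6, Opt7, Opt8, Opt10

Opt1: not dominated.
Opt2: dominated by Opt7 (experience 19≥12, salary ask 172≤203, start delay 4≤5).
Opt3: not dominated.
Opt4: not dominated.
Opt5: dominated by Opt2 (experience 12≥8, salary ask 203≤222, start delay 5≤12).
Opt6: not dominated (best salary ask).
Opt7: not dominated (best experience).
Opt8: not dominated.
Opt9: dominated by Opt2 (experience 12≥12, salary ask 203≤237, start delay 5≤5).
Opt10: not dominated.
Opt11: dominated by Opt3 (experience 15≥9, salary ask 149≤198, start delay 13≤14).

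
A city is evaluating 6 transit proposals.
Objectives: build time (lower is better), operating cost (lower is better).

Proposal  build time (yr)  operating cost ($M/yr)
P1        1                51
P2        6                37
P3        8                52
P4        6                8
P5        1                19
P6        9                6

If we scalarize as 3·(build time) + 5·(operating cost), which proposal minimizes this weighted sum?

P1: 3·1 + 5·51 = 258
P2: 3·6 + 5·37 = 203
P3: 3·8 + 5·52 = 284
P4: 3·6 + 5·8 = 58
P5: 3·1 + 5·19 = 98
P6: 3·9 + 5·6 = 57
Lowest: P6 at 57.

P6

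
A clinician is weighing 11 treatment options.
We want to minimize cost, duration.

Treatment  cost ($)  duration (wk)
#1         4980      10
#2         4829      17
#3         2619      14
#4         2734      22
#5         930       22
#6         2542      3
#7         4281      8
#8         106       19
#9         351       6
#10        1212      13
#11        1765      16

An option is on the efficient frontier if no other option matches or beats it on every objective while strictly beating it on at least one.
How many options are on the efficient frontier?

#1: dominated by #6 (cost 2542≤4980, duration 3≤10).
#2: dominated by #3 (cost 2619≤4829, duration 14≤17).
#3: dominated by #6 (cost 2542≤2619, duration 3≤14).
#4: dominated by #3 (cost 2619≤2734, duration 14≤22).
#5: dominated by #8 (cost 106≤930, duration 19≤22).
#6: not dominated (best duration).
#7: dominated by #6 (cost 2542≤4281, duration 3≤8).
#8: not dominated (best cost).
#9: not dominated.
#10: dominated by #9 (cost 351≤1212, duration 6≤13).
#11: dominated by #9 (cost 351≤1765, duration 6≤16).
Pareto-optimal: #6, #8, #9 → 3.

3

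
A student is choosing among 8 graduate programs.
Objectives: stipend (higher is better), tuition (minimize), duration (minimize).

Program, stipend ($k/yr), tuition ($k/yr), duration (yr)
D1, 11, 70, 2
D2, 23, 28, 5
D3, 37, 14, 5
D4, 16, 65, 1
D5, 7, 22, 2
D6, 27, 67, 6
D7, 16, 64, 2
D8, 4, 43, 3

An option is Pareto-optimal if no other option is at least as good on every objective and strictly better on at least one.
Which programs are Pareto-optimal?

D1: dominated by D4 (stipend 16≥11, tuition 65≤70, duration 1≤2).
D2: dominated by D3 (stipend 37≥23, tuition 14≤28, duration 5≤5).
D3: not dominated (best stipend).
D4: not dominated (best duration).
D5: not dominated.
D6: dominated by D3 (stipend 37≥27, tuition 14≤67, duration 5≤6).
D7: not dominated.
D8: dominated by D5 (stipend 7≥4, tuition 22≤43, duration 2≤3).

D3, D4, D5, D7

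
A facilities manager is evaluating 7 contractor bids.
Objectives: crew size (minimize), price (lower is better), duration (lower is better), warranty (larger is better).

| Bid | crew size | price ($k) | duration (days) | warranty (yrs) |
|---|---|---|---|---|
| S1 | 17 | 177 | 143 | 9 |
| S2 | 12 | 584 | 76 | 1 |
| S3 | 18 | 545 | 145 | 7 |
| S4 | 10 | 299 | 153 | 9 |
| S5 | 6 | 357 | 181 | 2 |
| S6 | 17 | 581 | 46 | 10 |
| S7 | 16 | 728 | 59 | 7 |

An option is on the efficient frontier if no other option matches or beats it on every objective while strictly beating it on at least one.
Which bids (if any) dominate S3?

S1

S1: crew size 17≤18, price 177≤545, duration 143≤145, warranty 9≥7 — dominates S3.
Others (S2, S4, S5, S6, S7) are each worse than S3 on at least one objective.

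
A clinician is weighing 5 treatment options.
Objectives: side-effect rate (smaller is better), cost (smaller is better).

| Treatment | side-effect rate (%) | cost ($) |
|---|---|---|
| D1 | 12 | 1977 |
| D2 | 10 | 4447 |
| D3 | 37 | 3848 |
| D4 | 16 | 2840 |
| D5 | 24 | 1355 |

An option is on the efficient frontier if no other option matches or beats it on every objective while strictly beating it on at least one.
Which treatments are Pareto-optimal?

D1: not dominated.
D2: not dominated (best side-effect rate).
D3: dominated by D1 (side-effect rate 12≤37, cost 1977≤3848).
D4: dominated by D1 (side-effect rate 12≤16, cost 1977≤2840).
D5: not dominated (best cost).

D1, D2, D5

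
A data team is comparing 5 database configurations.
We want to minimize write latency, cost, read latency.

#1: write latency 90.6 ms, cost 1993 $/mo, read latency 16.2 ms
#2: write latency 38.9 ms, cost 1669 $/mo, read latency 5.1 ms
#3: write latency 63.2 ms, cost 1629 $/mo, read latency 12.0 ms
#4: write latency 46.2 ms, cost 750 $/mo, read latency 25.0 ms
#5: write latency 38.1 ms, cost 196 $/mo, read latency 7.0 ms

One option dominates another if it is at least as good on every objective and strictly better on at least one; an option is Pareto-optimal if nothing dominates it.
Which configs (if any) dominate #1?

#2: write latency 38.9≤90.6, cost 1669≤1993, read latency 5.1≤16.2 — dominates #1.
#3: write latency 63.2≤90.6, cost 1629≤1993, read latency 12.0≤16.2 — dominates #1.
#5: write latency 38.1≤90.6, cost 196≤1993, read latency 7.0≤16.2 — dominates #1.
Others (#4) are each worse than #1 on at least one objective.

#2, #3, #5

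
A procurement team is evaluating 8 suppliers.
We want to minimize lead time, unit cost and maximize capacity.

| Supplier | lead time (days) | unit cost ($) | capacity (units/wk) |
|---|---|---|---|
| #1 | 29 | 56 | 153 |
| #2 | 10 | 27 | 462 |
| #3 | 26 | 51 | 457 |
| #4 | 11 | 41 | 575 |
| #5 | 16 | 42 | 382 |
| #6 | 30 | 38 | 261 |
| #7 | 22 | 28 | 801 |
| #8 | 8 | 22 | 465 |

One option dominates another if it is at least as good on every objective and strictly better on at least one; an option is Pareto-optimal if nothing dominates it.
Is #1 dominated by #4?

#4 vs #1: lead time 11≤29, unit cost 41≤56, capacity 575≥153 — #4 is at least as good on every objective with at least one strict improvement.

Yes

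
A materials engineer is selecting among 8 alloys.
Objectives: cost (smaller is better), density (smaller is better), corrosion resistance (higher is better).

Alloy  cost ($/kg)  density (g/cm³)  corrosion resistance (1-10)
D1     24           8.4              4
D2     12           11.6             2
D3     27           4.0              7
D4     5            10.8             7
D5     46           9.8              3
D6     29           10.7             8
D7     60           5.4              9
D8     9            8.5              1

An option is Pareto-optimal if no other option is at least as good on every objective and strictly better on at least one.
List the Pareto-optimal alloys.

D1, D3, D4, D6, D7, D8

D1: not dominated.
D2: dominated by D4 (cost 5≤12, density 10.8≤11.6, corrosion resistance 7≥2).
D3: not dominated (best density).
D4: not dominated (best cost).
D5: dominated by D1 (cost 24≤46, density 8.4≤9.8, corrosion resistance 4≥3).
D6: not dominated.
D7: not dominated (best corrosion resistance).
D8: not dominated.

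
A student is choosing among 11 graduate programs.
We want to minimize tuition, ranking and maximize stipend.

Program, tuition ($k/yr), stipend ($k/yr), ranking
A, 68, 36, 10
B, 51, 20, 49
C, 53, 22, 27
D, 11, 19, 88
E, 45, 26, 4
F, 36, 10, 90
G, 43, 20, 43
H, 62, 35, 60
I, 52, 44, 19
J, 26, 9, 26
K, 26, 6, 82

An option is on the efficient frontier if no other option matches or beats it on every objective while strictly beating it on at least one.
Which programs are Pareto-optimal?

A: not dominated.
B: dominated by E (tuition 45≤51, stipend 26≥20, ranking 4≤49).
C: dominated by E (tuition 45≤53, stipend 26≥22, ranking 4≤27).
D: not dominated (best tuition).
E: not dominated (best ranking).
F: dominated by D (tuition 11≤36, stipend 19≥10, ranking 88≤90).
G: not dominated.
H: dominated by I (tuition 52≤62, stipend 44≥35, ranking 19≤60).
I: not dominated (best stipend).
J: not dominated.
K: dominated by J (tuition 26≤26, stipend 9≥6, ranking 26≤82).

A, D, E, G, I, J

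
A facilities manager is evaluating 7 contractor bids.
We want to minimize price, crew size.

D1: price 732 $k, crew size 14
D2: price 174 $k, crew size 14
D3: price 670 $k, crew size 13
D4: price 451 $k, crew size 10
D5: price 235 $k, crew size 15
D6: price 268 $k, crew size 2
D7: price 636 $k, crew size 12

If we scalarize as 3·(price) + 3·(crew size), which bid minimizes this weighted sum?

D2

D1: 3·732 + 3·14 = 2238
D2: 3·174 + 3·14 = 564
D3: 3·670 + 3·13 = 2049
D4: 3·451 + 3·10 = 1383
D5: 3·235 + 3·15 = 750
D6: 3·268 + 3·2 = 810
D7: 3·636 + 3·12 = 1944
Lowest: D2 at 564.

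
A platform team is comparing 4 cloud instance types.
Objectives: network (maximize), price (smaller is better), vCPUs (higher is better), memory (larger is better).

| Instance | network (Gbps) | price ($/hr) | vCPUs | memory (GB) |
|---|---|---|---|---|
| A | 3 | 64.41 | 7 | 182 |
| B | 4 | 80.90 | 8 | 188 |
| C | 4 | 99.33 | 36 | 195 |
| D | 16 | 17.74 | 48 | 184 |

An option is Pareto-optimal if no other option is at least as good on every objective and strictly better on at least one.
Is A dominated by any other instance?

Yes

D vs A: network 16≥3, price 17.74≤64.41, vCPUs 48≥7, memory 184≥182 — D is at least as good on every objective and strictly better on at least one, so D dominates A.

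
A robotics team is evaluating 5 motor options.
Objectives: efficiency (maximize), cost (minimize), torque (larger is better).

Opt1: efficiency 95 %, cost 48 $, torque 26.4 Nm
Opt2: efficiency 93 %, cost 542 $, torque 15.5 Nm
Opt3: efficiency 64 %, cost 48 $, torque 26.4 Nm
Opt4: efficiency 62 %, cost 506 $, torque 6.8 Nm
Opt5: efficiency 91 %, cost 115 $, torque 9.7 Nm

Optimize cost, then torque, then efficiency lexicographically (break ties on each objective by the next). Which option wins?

First minimize cost: best is 48, kept {Opt1, Opt3}.
Then maximize torque: best is 26.4, kept {Opt1, Opt3}.
Then maximize efficiency: best is 95, kept {Opt1}.

Opt1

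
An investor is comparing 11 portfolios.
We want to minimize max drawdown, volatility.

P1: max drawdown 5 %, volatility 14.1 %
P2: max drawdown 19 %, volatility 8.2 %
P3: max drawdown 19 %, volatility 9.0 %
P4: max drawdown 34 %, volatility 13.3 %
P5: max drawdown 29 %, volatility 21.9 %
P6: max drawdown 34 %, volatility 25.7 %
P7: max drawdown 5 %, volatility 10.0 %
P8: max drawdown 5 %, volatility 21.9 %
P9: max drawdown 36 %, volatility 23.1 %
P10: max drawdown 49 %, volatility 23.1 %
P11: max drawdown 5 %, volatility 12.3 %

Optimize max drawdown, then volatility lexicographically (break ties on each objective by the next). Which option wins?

P7

First minimize max drawdown: best is 5, kept {P1, P7, P8, P11}.
Then minimize volatility: best is 10.0, kept {P7}.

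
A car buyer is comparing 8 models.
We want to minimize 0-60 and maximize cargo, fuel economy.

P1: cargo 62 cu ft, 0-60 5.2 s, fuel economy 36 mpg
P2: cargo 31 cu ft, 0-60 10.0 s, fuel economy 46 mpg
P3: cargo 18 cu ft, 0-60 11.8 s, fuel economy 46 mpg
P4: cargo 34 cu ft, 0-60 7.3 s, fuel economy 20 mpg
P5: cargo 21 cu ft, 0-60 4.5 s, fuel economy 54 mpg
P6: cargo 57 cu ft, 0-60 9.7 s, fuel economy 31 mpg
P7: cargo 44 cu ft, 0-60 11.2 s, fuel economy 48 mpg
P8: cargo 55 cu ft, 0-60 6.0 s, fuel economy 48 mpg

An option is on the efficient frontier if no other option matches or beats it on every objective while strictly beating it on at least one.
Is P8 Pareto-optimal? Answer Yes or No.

Yes

P1: worse on fuel economy (36 vs 48).
P2: worse on cargo (31 vs 55).
P3: worse on cargo (18 vs 55).
P4: worse on cargo (34 vs 55).
P5: worse on cargo (21 vs 55).
P6: worse on 0-60 (9.7 vs 6.0).
P7: worse on cargo (44 vs 55).
No option is at least as good as P8 on every objective and strictly better on one.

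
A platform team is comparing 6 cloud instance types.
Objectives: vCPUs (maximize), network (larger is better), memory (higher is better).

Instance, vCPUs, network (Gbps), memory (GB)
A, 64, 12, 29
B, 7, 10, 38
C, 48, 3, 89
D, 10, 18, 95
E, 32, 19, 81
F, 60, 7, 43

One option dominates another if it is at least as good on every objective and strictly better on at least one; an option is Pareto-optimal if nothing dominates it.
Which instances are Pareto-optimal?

A: not dominated (best vCPUs).
B: dominated by D (vCPUs 10≥7, network 18≥10, memory 95≥38).
C: not dominated.
D: not dominated (best memory).
E: not dominated (best network).
F: not dominated.

A, C, D, E, F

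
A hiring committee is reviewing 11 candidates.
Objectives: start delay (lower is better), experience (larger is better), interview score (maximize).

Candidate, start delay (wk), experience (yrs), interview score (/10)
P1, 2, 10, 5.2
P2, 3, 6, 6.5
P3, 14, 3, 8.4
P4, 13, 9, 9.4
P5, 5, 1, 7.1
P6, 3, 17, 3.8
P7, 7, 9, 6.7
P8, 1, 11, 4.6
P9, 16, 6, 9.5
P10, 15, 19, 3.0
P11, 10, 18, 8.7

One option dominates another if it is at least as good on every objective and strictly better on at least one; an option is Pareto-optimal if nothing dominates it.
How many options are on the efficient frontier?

P1: not dominated.
P2: not dominated.
P3: dominated by P4 (start delay 13≤14, experience 9≥3, interview score 9.4≥8.4).
P4: not dominated.
P5: not dominated.
P6: not dominated.
P7: not dominated.
P8: not dominated (best start delay).
P9: not dominated (best interview score).
P10: not dominated (best experience).
P11: not dominated.
Pareto-optimal: P1, P2, P4, P5, P6, P7, P8, P9, P10, P11 → 10.

10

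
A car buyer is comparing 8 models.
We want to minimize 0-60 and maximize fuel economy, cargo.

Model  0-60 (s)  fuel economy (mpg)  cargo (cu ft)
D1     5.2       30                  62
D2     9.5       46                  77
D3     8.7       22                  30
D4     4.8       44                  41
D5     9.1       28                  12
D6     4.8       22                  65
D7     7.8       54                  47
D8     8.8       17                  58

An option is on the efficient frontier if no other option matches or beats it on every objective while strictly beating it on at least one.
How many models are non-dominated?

D1: not dominated.
D2: not dominated (best cargo).
D3: dominated by D1 (0-60 5.2≤8.7, fuel economy 30≥22, cargo 62≥30).
D4: not dominated.
D5: dominated by D1 (0-60 5.2≤9.1, fuel economy 30≥28, cargo 62≥12).
D6: not dominated.
D7: not dominated (best fuel economy).
D8: dominated by D1 (0-60 5.2≤8.8, fuel economy 30≥17, cargo 62≥58).
Pareto-optimal: D1, D2, D4, D6, D7 → 5.

5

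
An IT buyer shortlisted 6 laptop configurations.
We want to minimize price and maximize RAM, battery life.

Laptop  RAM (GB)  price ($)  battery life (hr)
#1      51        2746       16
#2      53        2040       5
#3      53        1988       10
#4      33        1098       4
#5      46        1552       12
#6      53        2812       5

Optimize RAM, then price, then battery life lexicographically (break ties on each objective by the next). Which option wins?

#3

First maximize RAM: best is 53, kept {#2, #3, #6}.
Then minimize price: best is 1988, kept {#3}.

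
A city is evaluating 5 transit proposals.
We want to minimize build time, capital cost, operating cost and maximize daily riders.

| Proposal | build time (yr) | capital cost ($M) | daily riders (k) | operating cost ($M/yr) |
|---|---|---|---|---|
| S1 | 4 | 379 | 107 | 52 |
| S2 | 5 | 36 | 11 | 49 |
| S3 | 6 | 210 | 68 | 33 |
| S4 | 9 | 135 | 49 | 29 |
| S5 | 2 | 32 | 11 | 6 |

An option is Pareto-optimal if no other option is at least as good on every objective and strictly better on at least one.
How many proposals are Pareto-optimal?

4

S1: not dominated (best daily riders).
S2: dominated by S5 (build time 2≤5, capital cost 32≤36, daily riders 11≥11, operating cost 6≤49).
S3: not dominated.
S4: not dominated.
S5: not dominated (best build time).
Pareto-optimal: S1, S3, S4, S5 → 4.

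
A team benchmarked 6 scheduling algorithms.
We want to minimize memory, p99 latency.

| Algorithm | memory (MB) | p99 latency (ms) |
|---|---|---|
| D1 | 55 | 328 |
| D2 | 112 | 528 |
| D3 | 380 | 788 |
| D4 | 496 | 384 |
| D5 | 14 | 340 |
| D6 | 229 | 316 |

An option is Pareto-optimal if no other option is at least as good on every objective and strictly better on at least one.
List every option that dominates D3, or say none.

D1, D2, D5, D6

D1: memory 55≤380, p99 latency 328≤788 — dominates D3.
D2: memory 112≤380, p99 latency 528≤788 — dominates D3.
D5: memory 14≤380, p99 latency 340≤788 — dominates D3.
D6: memory 229≤380, p99 latency 316≤788 — dominates D3.
Others (D4) are each worse than D3 on at least one objective.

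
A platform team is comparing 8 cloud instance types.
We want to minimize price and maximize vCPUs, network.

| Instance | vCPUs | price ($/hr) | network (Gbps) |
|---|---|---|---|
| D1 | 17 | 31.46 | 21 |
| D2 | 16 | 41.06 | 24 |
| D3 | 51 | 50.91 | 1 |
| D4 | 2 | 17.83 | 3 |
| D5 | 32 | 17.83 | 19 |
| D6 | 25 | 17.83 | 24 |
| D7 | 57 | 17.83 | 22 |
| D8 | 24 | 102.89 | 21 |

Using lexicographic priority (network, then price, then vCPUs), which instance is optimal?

First maximize network: best is 24, kept {D2, D6}.
Then minimize price: best is 17.83, kept {D6}.

D6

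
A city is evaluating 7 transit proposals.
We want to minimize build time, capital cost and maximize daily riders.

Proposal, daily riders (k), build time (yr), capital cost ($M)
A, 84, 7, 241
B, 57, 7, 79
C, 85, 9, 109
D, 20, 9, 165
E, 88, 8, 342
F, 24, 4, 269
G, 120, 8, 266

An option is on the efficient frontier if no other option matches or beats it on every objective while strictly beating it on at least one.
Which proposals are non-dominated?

A, B, C, F, G

A: not dominated.
B: not dominated (best capital cost).
C: not dominated.
D: dominated by B (daily riders 57≥20, build time 7≤9, capital cost 79≤165).
E: dominated by G (daily riders 120≥88, build time 8≤8, capital cost 266≤342).
F: not dominated (best build time).
G: not dominated (best daily riders).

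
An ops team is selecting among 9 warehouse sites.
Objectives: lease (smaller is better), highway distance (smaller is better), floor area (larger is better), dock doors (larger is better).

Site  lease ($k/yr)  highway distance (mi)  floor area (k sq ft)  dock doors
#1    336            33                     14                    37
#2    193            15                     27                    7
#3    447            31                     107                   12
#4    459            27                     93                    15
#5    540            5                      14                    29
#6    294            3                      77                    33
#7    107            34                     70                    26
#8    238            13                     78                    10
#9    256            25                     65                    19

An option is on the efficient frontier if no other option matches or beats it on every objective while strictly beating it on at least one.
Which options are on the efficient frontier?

#1, #2, #3, #4, #6, #7, #8, #9

#1: not dominated (best dock doors).
#2: not dominated.
#3: not dominated (best floor area).
#4: not dominated.
#5: dominated by #6 (lease 294≤540, highway distance 3≤5, floor area 77≥14, dock doors 33≥29).
#6: not dominated (best highway distance).
#7: not dominated (best lease).
#8: not dominated.
#9: not dominated.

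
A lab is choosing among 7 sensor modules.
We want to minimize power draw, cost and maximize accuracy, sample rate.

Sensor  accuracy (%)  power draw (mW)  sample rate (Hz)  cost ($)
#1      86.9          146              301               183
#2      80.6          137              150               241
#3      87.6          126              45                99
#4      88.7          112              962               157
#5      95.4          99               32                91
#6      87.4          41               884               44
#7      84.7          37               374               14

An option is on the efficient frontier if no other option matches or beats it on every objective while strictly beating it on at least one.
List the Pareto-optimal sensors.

#3, #4, #5, #6, #7

#1: dominated by #4 (accuracy 88.7≥86.9, power draw 112≤146, sample rate 962≥301, cost 157≤183).
#2: dominated by #4 (accuracy 88.7≥80.6, power draw 112≤137, sample rate 962≥150, cost 157≤241).
#3: not dominated.
#4: not dominated (best sample rate).
#5: not dominated (best accuracy).
#6: not dominated.
#7: not dominated (best power draw).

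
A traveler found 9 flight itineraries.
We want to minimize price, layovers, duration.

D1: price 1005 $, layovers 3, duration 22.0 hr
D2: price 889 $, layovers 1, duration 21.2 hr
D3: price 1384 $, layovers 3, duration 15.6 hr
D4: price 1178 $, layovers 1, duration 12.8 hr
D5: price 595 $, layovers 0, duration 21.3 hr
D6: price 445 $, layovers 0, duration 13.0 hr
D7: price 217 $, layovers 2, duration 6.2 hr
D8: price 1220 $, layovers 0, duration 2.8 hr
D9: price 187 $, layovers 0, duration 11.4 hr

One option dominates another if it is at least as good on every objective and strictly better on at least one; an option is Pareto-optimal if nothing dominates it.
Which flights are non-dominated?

D7, D8, D9

D1: dominated by D2 (price 889≤1005, layovers 1≤3, duration 21.2≤22.0).
D2: dominated by D6 (price 445≤889, layovers 0≤1, duration 13.0≤21.2).
D3: dominated by D4 (price 1178≤1384, layovers 1≤3, duration 12.8≤15.6).
D4: dominated by D9 (price 187≤1178, layovers 0≤1, duration 11.4≤12.8).
D5: dominated by D6 (price 445≤595, layovers 0≤0, duration 13.0≤21.3).
D6: dominated by D9 (price 187≤445, layovers 0≤0, duration 11.4≤13.0).
D7: not dominated.
D8: not dominated (best duration).
D9: not dominated (best price).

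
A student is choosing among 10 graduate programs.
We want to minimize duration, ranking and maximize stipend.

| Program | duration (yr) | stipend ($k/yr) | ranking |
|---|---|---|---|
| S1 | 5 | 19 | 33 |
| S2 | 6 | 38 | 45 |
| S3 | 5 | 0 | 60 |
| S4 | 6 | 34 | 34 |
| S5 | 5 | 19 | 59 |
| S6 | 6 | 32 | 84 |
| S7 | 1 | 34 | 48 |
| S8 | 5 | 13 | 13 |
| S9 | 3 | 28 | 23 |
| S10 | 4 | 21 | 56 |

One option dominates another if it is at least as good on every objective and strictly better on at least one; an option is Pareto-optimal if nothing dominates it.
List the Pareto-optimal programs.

S2, S4, S7, S8, S9

S1: dominated by S9 (duration 3≤5, stipend 28≥19, ranking 23≤33).
S2: not dominated (best stipend).
S3: dominated by S1 (duration 5≤5, stipend 19≥0, ranking 33≤60).
S4: not dominated.
S5: dominated by S1 (duration 5≤5, stipend 19≥19, ranking 33≤59).
S6: dominated by S2 (duration 6≤6, stipend 38≥32, ranking 45≤84).
S7: not dominated (best duration).
S8: not dominated (best ranking).
S9: not dominated.
S10: dominated by S7 (duration 1≤4, stipend 34≥21, ranking 48≤56).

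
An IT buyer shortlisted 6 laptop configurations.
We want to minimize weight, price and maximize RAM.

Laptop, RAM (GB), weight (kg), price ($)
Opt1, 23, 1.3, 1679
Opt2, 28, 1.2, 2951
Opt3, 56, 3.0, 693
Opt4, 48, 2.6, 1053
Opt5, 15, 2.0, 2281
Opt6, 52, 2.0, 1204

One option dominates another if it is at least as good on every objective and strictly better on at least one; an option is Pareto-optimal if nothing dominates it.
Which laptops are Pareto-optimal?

Opt1: not dominated.
Opt2: not dominated (best weight).
Opt3: not dominated (best RAM).
Opt4: not dominated.
Opt5: dominated by Opt1 (RAM 23≥15, weight 1.3≤2.0, price 1679≤2281).
Opt6: not dominated.

Opt1, Opt2, Opt3, Opt4, Opt6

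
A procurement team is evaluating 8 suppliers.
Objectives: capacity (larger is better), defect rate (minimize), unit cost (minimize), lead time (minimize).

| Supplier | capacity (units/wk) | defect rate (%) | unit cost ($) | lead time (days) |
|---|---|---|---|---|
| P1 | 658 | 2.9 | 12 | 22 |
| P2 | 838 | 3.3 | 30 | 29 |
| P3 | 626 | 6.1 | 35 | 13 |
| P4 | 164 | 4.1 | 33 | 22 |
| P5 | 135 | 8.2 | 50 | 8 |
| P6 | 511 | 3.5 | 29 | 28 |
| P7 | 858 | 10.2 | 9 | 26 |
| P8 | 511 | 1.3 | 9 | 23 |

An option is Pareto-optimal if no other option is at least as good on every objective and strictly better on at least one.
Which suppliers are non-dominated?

P1, P2, P3, P5, P7, P8

P1: not dominated.
P2: not dominated.
P3: not dominated.
P4: dominated by P1 (capacity 658≥164, defect rate 2.9≤4.1, unit cost 12≤33, lead time 22≤22).
P5: not dominated (best lead time).
P6: dominated by P1 (capacity 658≥511, defect rate 2.9≤3.5, unit cost 12≤29, lead time 22≤28).
P7: not dominated (best capacity).
P8: not dominated (best defect rate).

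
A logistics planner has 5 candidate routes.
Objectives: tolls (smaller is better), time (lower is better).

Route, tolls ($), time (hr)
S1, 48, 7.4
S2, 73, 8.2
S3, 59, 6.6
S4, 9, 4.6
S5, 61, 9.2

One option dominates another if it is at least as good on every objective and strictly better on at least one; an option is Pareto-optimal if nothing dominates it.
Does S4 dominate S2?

S4 vs S2: tolls 9≤73, time 4.6≤8.2 — S4 is at least as good on every objective with at least one strict improvement.

Yes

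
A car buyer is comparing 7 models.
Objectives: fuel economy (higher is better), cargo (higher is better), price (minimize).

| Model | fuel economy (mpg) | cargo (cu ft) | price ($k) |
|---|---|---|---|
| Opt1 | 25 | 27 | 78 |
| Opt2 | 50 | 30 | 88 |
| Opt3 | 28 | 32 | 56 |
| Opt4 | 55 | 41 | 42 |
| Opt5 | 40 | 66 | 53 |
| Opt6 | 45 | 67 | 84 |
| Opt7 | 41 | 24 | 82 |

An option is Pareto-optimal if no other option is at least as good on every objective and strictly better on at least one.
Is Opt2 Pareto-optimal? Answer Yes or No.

Opt4 vs Opt2: fuel economy 55≥50, cargo 41≥30, price 42≤88 — Opt4 is at least as good on every objective and strictly better on at least one, so Opt4 dominates Opt2.

No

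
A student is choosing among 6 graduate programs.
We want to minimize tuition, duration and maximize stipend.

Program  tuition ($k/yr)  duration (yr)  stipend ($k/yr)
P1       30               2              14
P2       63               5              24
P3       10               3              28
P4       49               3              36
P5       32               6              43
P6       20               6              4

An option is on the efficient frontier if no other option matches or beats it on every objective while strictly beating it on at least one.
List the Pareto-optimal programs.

P1: not dominated (best duration).
P2: dominated by P3 (tuition 10≤63, duration 3≤5, stipend 28≥24).
P3: not dominated (best tuition).
P4: not dominated.
P5: not dominated (best stipend).
P6: dominated by P3 (tuition 10≤20, duration 3≤6, stipend 28≥4).

P1, P3, P4, P5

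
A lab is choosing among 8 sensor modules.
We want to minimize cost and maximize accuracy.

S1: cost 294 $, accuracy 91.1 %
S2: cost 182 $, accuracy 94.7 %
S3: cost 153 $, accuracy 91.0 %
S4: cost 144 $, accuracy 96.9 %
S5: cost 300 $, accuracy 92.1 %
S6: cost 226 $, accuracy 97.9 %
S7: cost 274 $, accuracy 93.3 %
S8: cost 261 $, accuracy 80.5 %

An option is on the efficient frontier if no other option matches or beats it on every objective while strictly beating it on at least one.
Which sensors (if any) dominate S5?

S2: cost 182≤300, accuracy 94.7≥92.1 — dominates S5.
S4: cost 144≤300, accuracy 96.9≥92.1 — dominates S5.
S6: cost 226≤300, accuracy 97.9≥92.1 — dominates S5.
S7: cost 274≤300, accuracy 93.3≥92.1 — dominates S5.
Others (S1, S3, S8) are each worse than S5 on at least one objective.

S2, S4, S6, S7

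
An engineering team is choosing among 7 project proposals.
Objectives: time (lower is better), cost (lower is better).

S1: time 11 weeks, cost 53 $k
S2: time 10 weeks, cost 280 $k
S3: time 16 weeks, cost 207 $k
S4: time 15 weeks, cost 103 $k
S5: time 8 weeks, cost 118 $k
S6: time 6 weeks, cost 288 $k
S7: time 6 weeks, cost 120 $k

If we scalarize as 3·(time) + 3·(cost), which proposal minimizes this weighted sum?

S1

S1: 3·11 + 3·53 = 192
S2: 3·10 + 3·280 = 870
S3: 3·16 + 3·207 = 669
S4: 3·15 + 3·103 = 354
S5: 3·8 + 3·118 = 378
S6: 3·6 + 3·288 = 882
S7: 3·6 + 3·120 = 378
Lowest: S1 at 192.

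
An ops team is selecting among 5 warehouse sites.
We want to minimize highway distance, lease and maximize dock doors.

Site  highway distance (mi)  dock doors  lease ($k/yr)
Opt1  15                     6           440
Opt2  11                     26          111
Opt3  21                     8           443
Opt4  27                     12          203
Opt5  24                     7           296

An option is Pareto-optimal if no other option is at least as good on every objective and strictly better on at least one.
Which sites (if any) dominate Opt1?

Opt2: highway distance 11≤15, dock doors 26≥6, lease 111≤440 — dominates Opt1.
Others (Opt3, Opt4, Opt5) are each worse than Opt1 on at least one objective.

Opt2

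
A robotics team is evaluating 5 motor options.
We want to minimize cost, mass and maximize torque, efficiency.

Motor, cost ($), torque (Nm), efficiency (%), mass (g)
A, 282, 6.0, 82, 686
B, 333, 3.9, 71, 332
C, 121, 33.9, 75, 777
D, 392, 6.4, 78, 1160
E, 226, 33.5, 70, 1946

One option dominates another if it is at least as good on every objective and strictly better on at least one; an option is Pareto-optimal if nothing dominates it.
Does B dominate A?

B vs A: B is worse on cost (333 vs 282), so it does not dominate A.

No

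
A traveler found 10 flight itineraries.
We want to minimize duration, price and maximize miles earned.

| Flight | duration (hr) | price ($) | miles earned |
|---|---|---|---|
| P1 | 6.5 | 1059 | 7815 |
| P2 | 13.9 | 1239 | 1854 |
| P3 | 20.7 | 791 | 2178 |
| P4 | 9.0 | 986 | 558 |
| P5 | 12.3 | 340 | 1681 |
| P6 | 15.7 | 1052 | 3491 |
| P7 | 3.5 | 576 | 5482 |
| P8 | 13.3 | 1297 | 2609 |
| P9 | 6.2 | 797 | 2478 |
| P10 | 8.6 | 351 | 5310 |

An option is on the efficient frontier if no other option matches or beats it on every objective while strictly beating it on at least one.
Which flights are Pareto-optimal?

P1: not dominated (best miles earned).
P2: dominated by P1 (duration 6.5≤13.9, price 1059≤1239, miles earned 7815≥1854).
P3: dominated by P7 (duration 3.5≤20.7, price 576≤791, miles earned 5482≥2178).
P4: dominated by P7 (duration 3.5≤9.0, price 576≤986, miles earned 5482≥558).
P5: not dominated (best price).
P6: dominated by P7 (duration 3.5≤15.7, price 576≤1052, miles earned 5482≥3491).
P7: not dominated (best duration).
P8: dominated by P1 (duration 6.5≤13.3, price 1059≤1297, miles earned 7815≥2609).
P9: dominated by P7 (duration 3.5≤6.2, price 576≤797, miles earned 5482≥2478).
P10: not dominated.

P1, P5, P7, P10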